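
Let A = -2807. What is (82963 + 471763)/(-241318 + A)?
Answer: -554726/244125 ≈ -2.2723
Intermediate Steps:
(82963 + 471763)/(-241318 + A) = (82963 + 471763)/(-241318 - 2807) = 554726/(-244125) = 554726*(-1/244125) = -554726/244125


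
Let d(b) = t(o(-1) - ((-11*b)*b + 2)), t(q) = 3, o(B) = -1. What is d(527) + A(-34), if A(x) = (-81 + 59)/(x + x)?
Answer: 113/34 ≈ 3.3235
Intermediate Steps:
A(x) = -11/x (A(x) = -22*1/(2*x) = -11/x)
d(b) = 3
d(527) + A(-34) = 3 - 11/(-34) = 3 - 11*(-1/34) = 3 + 11/34 = 113/34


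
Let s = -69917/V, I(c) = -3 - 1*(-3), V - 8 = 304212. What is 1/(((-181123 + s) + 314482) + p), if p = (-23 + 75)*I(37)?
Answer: 304220/40570405063 ≈ 7.4986e-6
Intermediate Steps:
V = 304220 (V = 8 + 304212 = 304220)
I(c) = 0 (I(c) = -3 + 3 = 0)
s = -69917/304220 ≈ -0.22982
p = 0 (p = (-23 + 75)*0 = 52*0 = 0)
1/(((-181123 + s) + 314482) + p) = 1/(((-181123 - 69917/304220) + 314482) + 0) = 1/((-55101308977/304220 + 314482) + 0) = 1/(40570405063/304220 + 0) = 1/(40570405063/304220) = 304220/40570405063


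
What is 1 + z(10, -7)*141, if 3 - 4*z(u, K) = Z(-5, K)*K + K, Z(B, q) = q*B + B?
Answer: 7756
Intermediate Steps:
Z(B, q) = B + B*q (Z(B, q) = B*q + B = B + B*q)
z(u, K) = 3/4 - K/4 - K*(-5 - 5*K)/4 (z(u, K) = 3/4 - ((-5*(1 + K))*K + K)/4 = 3/4 - ((-5 - 5*K)*K + K)/4 = 3/4 - (K*(-5 - 5*K) + K)/4 = 3/4 - (K + K*(-5 - 5*K))/4 = 3/4 + (-K/4 - K*(-5 - 5*K)/4) = 3/4 - K/4 - K*(-5 - 5*K)/4)
1 + z(10, -7)*141 = 1 + (3/4 - 7 + (5/4)*(-7)**2)*141 = 1 + (3/4 - 7 + (5/4)*49)*141 = 1 + (3/4 - 7 + 245/4)*141 = 1 + 55*141 = 1 + 7755 = 7756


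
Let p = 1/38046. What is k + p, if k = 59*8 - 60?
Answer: 15674953/38046 ≈ 412.00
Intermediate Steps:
p = 1/38046 ≈ 2.6284e-5
k = 412 (k = 472 - 60 = 412)
k + p = 412 + 1/38046 = 15674953/38046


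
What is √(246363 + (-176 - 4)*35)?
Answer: √240063 ≈ 489.96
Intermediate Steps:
√(246363 + (-176 - 4)*35) = √(246363 - 180*35) = √(246363 - 6300) = √240063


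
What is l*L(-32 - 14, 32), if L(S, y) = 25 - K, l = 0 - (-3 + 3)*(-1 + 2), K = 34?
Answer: 0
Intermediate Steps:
l = 0 (l = 0 - 0 = 0 - 1*0 = 0 + 0 = 0)
L(S, y) = -9 (L(S, y) = 25 - 1*34 = 25 - 34 = -9)
l*L(-32 - 14, 32) = 0*(-9) = 0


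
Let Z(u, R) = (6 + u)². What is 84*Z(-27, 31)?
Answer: 37044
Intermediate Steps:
84*Z(-27, 31) = 84*(6 - 27)² = 84*(-21)² = 84*441 = 37044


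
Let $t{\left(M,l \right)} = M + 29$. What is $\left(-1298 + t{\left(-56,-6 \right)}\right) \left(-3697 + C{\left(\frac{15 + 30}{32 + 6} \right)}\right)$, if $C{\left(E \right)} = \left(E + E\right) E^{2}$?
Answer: $\frac{134275191275}{27436} \approx 4.8941 \cdot 10^{6}$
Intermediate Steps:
$t{\left(M,l \right)} = 29 + M$
$C{\left(E \right)} = 2 E^{3}$ ($C{\left(E \right)} = 2 E E^{2} = 2 E^{3}$)
$\left(-1298 + t{\left(-56,-6 \right)}\right) \left(-3697 + C{\left(\frac{15 + 30}{32 + 6} \right)}\right) = \left(-1298 + \left(29 - 56\right)\right) \left(-3697 + 2 \left(\frac{15 + 30}{32 + 6}\right)^{3}\right) = \left(-1298 - 27\right) \left(-3697 + 2 \left(\frac{45}{38}\right)^{3}\right) = - 1325 \left(-3697 + 2 \left(45 \cdot \frac{1}{38}\right)^{3}\right) = - 1325 \left(-3697 + 2 \left(\frac{45}{38}\right)^{3}\right) = - 1325 \left(-3697 + 2 \cdot \frac{91125}{54872}\right) = - 1325 \left(-3697 + \frac{91125}{27436}\right) = \left(-1325\right) \left(- \frac{101339767}{27436}\right) = \frac{134275191275}{27436}$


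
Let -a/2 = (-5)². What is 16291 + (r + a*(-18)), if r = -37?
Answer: 17154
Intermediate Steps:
a = -50 (a = -2*(-5)² = -2*25 = -50)
16291 + (r + a*(-18)) = 16291 + (-37 - 50*(-18)) = 16291 + (-37 + 900) = 16291 + 863 = 17154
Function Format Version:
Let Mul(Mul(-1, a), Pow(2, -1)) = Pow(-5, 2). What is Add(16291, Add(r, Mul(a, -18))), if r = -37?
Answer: 17154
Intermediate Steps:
a = -50 (a = Mul(-2, Pow(-5, 2)) = Mul(-2, 25) = -50)
Add(16291, Add(r, Mul(a, -18))) = Add(16291, Add(-37, Mul(-50, -18))) = Add(16291, Add(-37, 900)) = Add(16291, 863) = 17154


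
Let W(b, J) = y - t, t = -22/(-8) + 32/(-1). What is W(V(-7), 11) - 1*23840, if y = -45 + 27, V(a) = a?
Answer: -95315/4 ≈ -23829.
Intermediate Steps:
t = -117/4 (t = -22*(-⅛) + 32*(-1) = 11/4 - 32 = -117/4 ≈ -29.250)
y = -18
W(b, J) = 45/4 (W(b, J) = -18 - 1*(-117/4) = -18 + 117/4 = 45/4)
W(V(-7), 11) - 1*23840 = 45/4 - 1*23840 = 45/4 - 23840 = -95315/4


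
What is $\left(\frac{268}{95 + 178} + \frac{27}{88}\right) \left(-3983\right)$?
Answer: $- \frac{17613395}{3432} \approx -5132.1$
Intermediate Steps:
$\left(\frac{268}{95 + 178} + \frac{27}{88}\right) \left(-3983\right) = \left(\frac{268}{273} + 27 \cdot \frac{1}{88}\right) \left(-3983\right) = \left(268 \cdot \frac{1}{273} + \frac{27}{88}\right) \left(-3983\right) = \left(\frac{268}{273} + \frac{27}{88}\right) \left(-3983\right) = \frac{30955}{24024} \left(-3983\right) = - \frac{17613395}{3432}$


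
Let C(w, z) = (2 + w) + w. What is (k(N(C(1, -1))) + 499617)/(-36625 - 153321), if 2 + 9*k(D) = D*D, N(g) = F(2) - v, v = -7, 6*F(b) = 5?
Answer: -161878045/61542504 ≈ -2.6303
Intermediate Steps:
F(b) = ⅚ (F(b) = (⅙)*5 = ⅚)
C(w, z) = 2 + 2*w
N(g) = 47/6 (N(g) = ⅚ - 1*(-7) = ⅚ + 7 = 47/6)
k(D) = -2/9 + D²/9 (k(D) = -2/9 + (D*D)/9 = -2/9 + D²/9)
(k(N(C(1, -1))) + 499617)/(-36625 - 153321) = ((-2/9 + (47/6)²/9) + 499617)/(-36625 - 153321) = ((-2/9 + (⅑)*(2209/36)) + 499617)/(-189946) = ((-2/9 + 2209/324) + 499617)*(-1/189946) = (2137/324 + 499617)*(-1/189946) = (161878045/324)*(-1/189946) = -161878045/61542504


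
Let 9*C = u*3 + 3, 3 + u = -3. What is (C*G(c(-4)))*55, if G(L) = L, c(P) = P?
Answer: 1100/3 ≈ 366.67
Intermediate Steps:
u = -6 (u = -3 - 3 = -6)
C = -5/3 (C = (-6*3 + 3)/9 = (-18 + 3)/9 = (1/9)*(-15) = -5/3 ≈ -1.6667)
(C*G(c(-4)))*55 = -5/3*(-4)*55 = (20/3)*55 = 1100/3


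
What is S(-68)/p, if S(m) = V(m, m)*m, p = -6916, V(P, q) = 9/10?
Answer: 153/17290 ≈ 0.0088490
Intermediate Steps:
V(P, q) = 9/10 (V(P, q) = 9*(1/10) = 9/10)
S(m) = 9*m/10
S(-68)/p = ((9/10)*(-68))/(-6916) = -306/5*(-1/6916) = 153/17290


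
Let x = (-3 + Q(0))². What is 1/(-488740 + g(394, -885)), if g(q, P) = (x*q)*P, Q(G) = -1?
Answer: -1/6067780 ≈ -1.6480e-7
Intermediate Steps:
x = 16 (x = (-3 - 1)² = (-4)² = 16)
g(q, P) = 16*P*q (g(q, P) = (16*q)*P = 16*P*q)
1/(-488740 + g(394, -885)) = 1/(-488740 + 16*(-885)*394) = 1/(-488740 - 5579040) = 1/(-6067780) = -1/6067780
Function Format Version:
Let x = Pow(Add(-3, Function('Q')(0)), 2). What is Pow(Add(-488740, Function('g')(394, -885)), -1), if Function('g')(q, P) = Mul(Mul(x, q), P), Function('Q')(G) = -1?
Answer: Rational(-1, 6067780) ≈ -1.6480e-7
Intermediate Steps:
x = 16 (x = Pow(Add(-3, -1), 2) = Pow(-4, 2) = 16)
Function('g')(q, P) = Mul(16, P, q) (Function('g')(q, P) = Mul(Mul(16, q), P) = Mul(16, P, q))
Pow(Add(-488740, Function('g')(394, -885)), -1) = Pow(Add(-488740, Mul(16, -885, 394)), -1) = Pow(Add(-488740, -5579040), -1) = Pow(-6067780, -1) = Rational(-1, 6067780)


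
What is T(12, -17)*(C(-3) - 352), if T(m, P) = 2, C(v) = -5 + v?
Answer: -720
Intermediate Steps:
T(12, -17)*(C(-3) - 352) = 2*((-5 - 3) - 352) = 2*(-8 - 352) = 2*(-360) = -720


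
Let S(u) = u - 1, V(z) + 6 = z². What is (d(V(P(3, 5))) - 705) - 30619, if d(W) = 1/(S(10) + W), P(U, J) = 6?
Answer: -1221635/39 ≈ -31324.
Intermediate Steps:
V(z) = -6 + z²
S(u) = -1 + u
d(W) = 1/(9 + W) (d(W) = 1/((-1 + 10) + W) = 1/(9 + W))
(d(V(P(3, 5))) - 705) - 30619 = (1/(9 + (-6 + 6²)) - 705) - 30619 = (1/(9 + (-6 + 36)) - 705) - 30619 = (1/(9 + 30) - 705) - 30619 = (1/39 - 705) - 30619 = -27494/39 - 30619 = -1221635/39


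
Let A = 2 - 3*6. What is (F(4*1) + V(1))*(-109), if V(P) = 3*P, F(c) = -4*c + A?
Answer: 3161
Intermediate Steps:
A = -16 (A = 2 - 18 = -16)
F(c) = -16 - 4*c (F(c) = -4*c - 16 = -16 - 4*c)
(F(4*1) + V(1))*(-109) = ((-16 - 16) + 3*1)*(-109) = ((-16 - 4*4) + 3)*(-109) = ((-16 - 16) + 3)*(-109) = (-32 + 3)*(-109) = -29*(-109) = 3161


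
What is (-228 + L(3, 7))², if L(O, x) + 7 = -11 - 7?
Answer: 64009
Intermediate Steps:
L(O, x) = -25 (L(O, x) = -7 + (-11 - 7) = -7 - 18 = -25)
(-228 + L(3, 7))² = (-228 - 25)² = (-253)² = 64009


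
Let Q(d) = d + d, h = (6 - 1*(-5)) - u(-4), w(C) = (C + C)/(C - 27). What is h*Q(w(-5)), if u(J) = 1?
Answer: 25/4 ≈ 6.2500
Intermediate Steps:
w(C) = 2*C/(-27 + C) (w(C) = (2*C)/(-27 + C) = 2*C/(-27 + C))
h = 10 (h = (6 - 1*(-5)) - 1*1 = (6 + 5) - 1 = 11 - 1 = 10)
Q(d) = 2*d
h*Q(w(-5)) = 10*(2*(2*(-5)/(-27 - 5))) = 10*(2*(2*(-5)/(-32))) = 10*(2*(2*(-5)*(-1/32))) = 10*(2*(5/16)) = 10*(5/8) = 25/4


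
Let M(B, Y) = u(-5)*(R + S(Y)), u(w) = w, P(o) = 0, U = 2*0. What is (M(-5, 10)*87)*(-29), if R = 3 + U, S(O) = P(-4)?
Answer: 37845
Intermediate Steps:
U = 0
S(O) = 0
R = 3 (R = 3 + 0 = 3)
M(B, Y) = -15 (M(B, Y) = -5*(3 + 0) = -5*3 = -15)
(M(-5, 10)*87)*(-29) = -15*87*(-29) = -1305*(-29) = 37845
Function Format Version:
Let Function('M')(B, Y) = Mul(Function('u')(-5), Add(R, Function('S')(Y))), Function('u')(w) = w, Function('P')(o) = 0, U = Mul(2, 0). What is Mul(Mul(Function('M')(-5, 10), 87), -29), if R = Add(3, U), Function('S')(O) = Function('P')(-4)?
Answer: 37845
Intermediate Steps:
U = 0
Function('S')(O) = 0
R = 3 (R = Add(3, 0) = 3)
Function('M')(B, Y) = -15 (Function('M')(B, Y) = Mul(-5, Add(3, 0)) = Mul(-5, 3) = -15)
Mul(Mul(Function('M')(-5, 10), 87), -29) = Mul(Mul(-15, 87), -29) = Mul(-1305, -29) = 37845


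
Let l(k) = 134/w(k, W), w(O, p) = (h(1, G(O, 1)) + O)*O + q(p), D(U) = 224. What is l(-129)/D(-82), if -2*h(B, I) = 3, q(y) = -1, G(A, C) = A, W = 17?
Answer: 67/1885352 ≈ 3.5537e-5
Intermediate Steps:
h(B, I) = -3/2 (h(B, I) = -½*3 = -3/2)
w(O, p) = -1 + O*(-3/2 + O) (w(O, p) = (-3/2 + O)*O - 1 = O*(-3/2 + O) - 1 = -1 + O*(-3/2 + O))
l(k) = 134/(-1 + k² - 3*k/2)
l(-129)/D(-82) = (268/(-2 - 3*(-129) + 2*(-129)²))/224 = (268/(-2 + 387 + 2*16641))*(1/224) = (268/(-2 + 387 + 33282))*(1/224) = (268/33667)*(1/224) = 67/1885352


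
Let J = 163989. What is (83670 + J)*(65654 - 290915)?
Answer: -55787913999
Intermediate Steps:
(83670 + J)*(65654 - 290915) = (83670 + 163989)*(65654 - 290915) = 247659*(-225261) = -55787913999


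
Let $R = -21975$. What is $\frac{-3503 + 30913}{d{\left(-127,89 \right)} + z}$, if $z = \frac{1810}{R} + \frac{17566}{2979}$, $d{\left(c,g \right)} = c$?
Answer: $- \frac{119623681350}{528883121} \approx -226.18$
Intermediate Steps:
$z = \frac{25374724}{4364235}$ ($z = \frac{1810}{-21975} + \frac{17566}{2979} = 1810 \left(- \frac{1}{21975}\right) + 17566 \cdot \frac{1}{2979} = - \frac{362}{4395} + \frac{17566}{2979} = \frac{25374724}{4364235} \approx 5.8142$)
$\frac{-3503 + 30913}{d{\left(-127,89 \right)} + z} = \frac{-3503 + 30913}{-127 + \frac{25374724}{4364235}} = \frac{27410}{- \frac{528883121}{4364235}} = 27410 \left(- \frac{4364235}{528883121}\right) = - \frac{119623681350}{528883121}$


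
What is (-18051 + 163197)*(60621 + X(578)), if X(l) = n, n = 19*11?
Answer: 8829231180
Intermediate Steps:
n = 209
X(l) = 209
(-18051 + 163197)*(60621 + X(578)) = (-18051 + 163197)*(60621 + 209) = 145146*60830 = 8829231180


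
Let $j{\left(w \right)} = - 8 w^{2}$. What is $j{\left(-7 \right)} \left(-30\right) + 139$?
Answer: $11899$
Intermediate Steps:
$j{\left(-7 \right)} \left(-30\right) + 139 = - 8 \left(-7\right)^{2} \left(-30\right) + 139 = \left(-8\right) 49 \left(-30\right) + 139 = \left(-392\right) \left(-30\right) + 139 = 11760 + 139 = 11899$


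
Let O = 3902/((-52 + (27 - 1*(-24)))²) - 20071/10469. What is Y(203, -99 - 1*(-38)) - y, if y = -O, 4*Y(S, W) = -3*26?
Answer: 81251643/20938 ≈ 3880.6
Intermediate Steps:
Y(S, W) = -39/2 (Y(S, W) = (-3*26)/4 = (¼)*(-78) = -39/2)
O = 40829967/10469 (O = 3902/((-52 + (27 + 24))²) - 20071*1/10469 = 3902/((-52 + 51)²) - 20071/10469 = 3902/((-1)²) - 20071/10469 = 3902/1 - 20071/10469 = 3902*1 - 20071/10469 = 3902 - 20071/10469 = 40829967/10469 ≈ 3900.1)
y = -40829967/10469 (y = -1*40829967/10469 = -40829967/10469 ≈ -3900.1)
Y(203, -99 - 1*(-38)) - y = -39/2 - 1*(-40829967/10469) = -39/2 + 40829967/10469 = 81251643/20938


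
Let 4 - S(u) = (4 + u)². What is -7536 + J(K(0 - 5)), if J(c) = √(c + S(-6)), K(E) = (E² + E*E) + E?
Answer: -7536 + 3*√5 ≈ -7529.3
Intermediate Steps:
S(u) = 4 - (4 + u)²
K(E) = E + 2*E² (K(E) = (E² + E²) + E = 2*E² + E = E + 2*E²)
J(c) = √c (J(c) = √(c + (4 - (4 - 6)²)) = √(c + (4 - 1*(-2)²)) = √(c + (4 - 1*4)) = √(c + (4 - 4)) = √(c + 0) = √c)
-7536 + J(K(0 - 5)) = -7536 + √((0 - 5)*(1 + 2*(0 - 5))) = -7536 + √(-5*(1 + 2*(-5))) = -7536 + √(-5*(1 - 10)) = -7536 + √(-5*(-9)) = -7536 + √45 = -7536 + 3*√5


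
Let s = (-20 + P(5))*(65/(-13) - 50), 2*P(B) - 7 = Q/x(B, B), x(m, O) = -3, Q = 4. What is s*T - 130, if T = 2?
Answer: 5275/3 ≈ 1758.3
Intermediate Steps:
P(B) = 17/6 (P(B) = 7/2 + (4/(-3))/2 = 7/2 + (4*(-⅓))/2 = 7/2 + (½)*(-4/3) = 7/2 - ⅔ = 17/6)
s = 5665/6 (s = (-20 + 17/6)*(65/(-13) - 50) = -103*(65*(-1/13) - 50)/6 = -103*(-5 - 50)/6 = -103/6*(-55) = 5665/6 ≈ 944.17)
s*T - 130 = (5665/6)*2 - 130 = 5665/3 - 130 = 5275/3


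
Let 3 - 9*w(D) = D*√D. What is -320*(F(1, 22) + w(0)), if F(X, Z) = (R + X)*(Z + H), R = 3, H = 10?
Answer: -123200/3 ≈ -41067.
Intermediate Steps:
w(D) = ⅓ - D^(3/2)/9 (w(D) = ⅓ - D*√D/9 = ⅓ - D^(3/2)/9)
F(X, Z) = (3 + X)*(10 + Z) (F(X, Z) = (3 + X)*(Z + 10) = (3 + X)*(10 + Z))
-320*(F(1, 22) + w(0)) = -320*((30 + 3*22 + 10*1 + 1*22) + (⅓ - 0^(3/2)/9)) = -320*((30 + 66 + 10 + 22) + (⅓ - ⅑*0)) = -320*(128 + (⅓ + 0)) = -320*(128 + ⅓) = -320*385/3 = -123200/3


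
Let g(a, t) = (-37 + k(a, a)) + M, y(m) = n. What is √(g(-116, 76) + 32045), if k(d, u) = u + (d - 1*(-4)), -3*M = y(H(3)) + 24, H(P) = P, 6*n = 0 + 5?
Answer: √1143782/6 ≈ 178.25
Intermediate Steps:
n = ⅚ (n = (0 + 5)/6 = (⅙)*5 = ⅚ ≈ 0.83333)
y(m) = ⅚
M = -149/18 (M = -(⅚ + 24)/3 = -⅓*149/6 = -149/18 ≈ -8.2778)
k(d, u) = 4 + d + u (k(d, u) = u + (d + 4) = u + (4 + d) = 4 + d + u)
g(a, t) = -743/18 + 2*a (g(a, t) = (-37 + (4 + a + a)) - 149/18 = (-37 + (4 + 2*a)) - 149/18 = (-33 + 2*a) - 149/18 = -743/18 + 2*a)
√(g(-116, 76) + 32045) = √((-743/18 + 2*(-116)) + 32045) = √((-743/18 - 232) + 32045) = √(-4919/18 + 32045) = √(571891/18) = √1143782/6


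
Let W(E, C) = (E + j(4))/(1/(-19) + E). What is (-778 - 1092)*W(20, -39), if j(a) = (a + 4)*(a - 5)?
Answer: -426360/379 ≈ -1125.0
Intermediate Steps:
j(a) = (-5 + a)*(4 + a) (j(a) = (4 + a)*(-5 + a) = (-5 + a)*(4 + a))
W(E, C) = (-8 + E)/(-1/19 + E) (W(E, C) = (E + (-20 + 4**2 - 1*4))/(1/(-19) + E) = (E + (-20 + 16 - 4))/(-1/19 + E) = (E - 8)/(-1/19 + E) = (-8 + E)/(-1/19 + E))
(-778 - 1092)*W(20, -39) = (-778 - 1092)*(19*(-8 + 20)/(-1 + 19*20)) = -35530*12/(-1 + 380) = -35530*12/379 = -1870*228/379 = -426360/379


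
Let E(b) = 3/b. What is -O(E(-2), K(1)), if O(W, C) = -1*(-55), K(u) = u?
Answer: -55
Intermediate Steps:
O(W, C) = 55
-O(E(-2), K(1)) = -1*55 = -55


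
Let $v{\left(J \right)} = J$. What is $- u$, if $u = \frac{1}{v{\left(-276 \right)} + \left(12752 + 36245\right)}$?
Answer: $- \frac{1}{48721} \approx -2.0525 \cdot 10^{-5}$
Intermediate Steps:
$u = \frac{1}{48721}$ ($u = \frac{1}{-276 + \left(12752 + 36245\right)} = \frac{1}{-276 + 48997} = \frac{1}{48721} \approx 2.0525 \cdot 10^{-5}$)
$- u = \left(-1\right) \frac{1}{48721} = - \frac{1}{48721}$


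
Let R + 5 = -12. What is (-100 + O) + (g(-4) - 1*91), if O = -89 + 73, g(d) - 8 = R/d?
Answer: -779/4 ≈ -194.75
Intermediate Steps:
R = -17 (R = -5 - 12 = -17)
g(d) = 8 - 17/d
O = -16
(-100 + O) + (g(-4) - 1*91) = (-100 - 16) + ((8 - 17/(-4)) - 1*91) = -116 + ((8 - 17*(-¼)) - 91) = -116 + ((8 + 17/4) - 91) = -116 + (49/4 - 91) = -116 - 315/4 = -779/4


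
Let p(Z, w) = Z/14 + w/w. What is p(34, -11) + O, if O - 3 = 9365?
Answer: 65600/7 ≈ 9371.4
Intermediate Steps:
O = 9368 (O = 3 + 9365 = 9368)
p(Z, w) = 1 + Z/14 (p(Z, w) = Z*(1/14) + 1 = Z/14 + 1 = 1 + Z/14)
p(34, -11) + O = (1 + (1/14)*34) + 9368 = (1 + 17/7) + 9368 = 24/7 + 9368 = 65600/7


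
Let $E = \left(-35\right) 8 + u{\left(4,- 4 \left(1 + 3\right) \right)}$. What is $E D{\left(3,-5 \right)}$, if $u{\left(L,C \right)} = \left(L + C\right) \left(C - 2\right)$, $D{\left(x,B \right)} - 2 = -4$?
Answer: $128$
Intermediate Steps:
$D{\left(x,B \right)} = -2$ ($D{\left(x,B \right)} = 2 - 4 = -2$)
$u{\left(L,C \right)} = \left(-2 + C\right) \left(C + L\right)$ ($u{\left(L,C \right)} = \left(C + L\right) \left(-2 + C\right) = \left(-2 + C\right) \left(C + L\right)$)
$E = -64$ ($E = \left(-35\right) 8 - \left(8 - 16 \left(1 + 3\right)^{2} - - 4 \left(1 + 3\right) 4 + 2 \left(-4\right) \left(1 + 3\right)\right) = -280 + \left(\left(\left(-4\right) 4\right)^{2} - 2 \left(\left(-4\right) 4\right) - 8 + \left(-4\right) 4 \cdot 4\right) = -280 - \left(40 - 256\right) = -280 + \left(256 + 32 - 8 - 64\right) = -280 + 216 = -64$)
$E D{\left(3,-5 \right)} = \left(-64\right) \left(-2\right) = 128$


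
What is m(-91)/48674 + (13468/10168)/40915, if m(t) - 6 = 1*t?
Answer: -309879239/180799451315 ≈ -0.0017139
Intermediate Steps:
m(t) = 6 + t (m(t) = 6 + 1*t = 6 + t)
m(-91)/48674 + (13468/10168)/40915 = (6 - 91)/48674 + (13468/10168)/40915 = -85*1/48674 + (13468*(1/10168))*(1/40915) = -85/48674 + (3367/2542)*(1/40915) = -85/48674 + 481/14857990 = -309879239/180799451315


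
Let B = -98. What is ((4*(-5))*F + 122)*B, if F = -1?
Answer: -13916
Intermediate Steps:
((4*(-5))*F + 122)*B = ((4*(-5))*(-1) + 122)*(-98) = (-20*(-1) + 122)*(-98) = (20 + 122)*(-98) = 142*(-98) = -13916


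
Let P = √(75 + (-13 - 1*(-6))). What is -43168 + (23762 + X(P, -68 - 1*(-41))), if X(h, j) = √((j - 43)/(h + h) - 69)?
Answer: -19406 + I*17^(¾)*√(70 + 276*√17)/34 ≈ -19406.0 + 8.5583*I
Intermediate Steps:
P = 2*√17 (P = √(75 + (-13 + 6)) = √(75 - 7) = √68 = 2*√17 ≈ 8.2462)
X(h, j) = √(-69 + (-43 + j)/(2*h)) (X(h, j) = √((-43 + j)/((2*h)) - 69) = √((-43 + j)*(1/(2*h)) - 69) = √((-43 + j)/(2*h) - 69) = √(-69 + (-43 + j)/(2*h)))
-43168 + (23762 + X(P, -68 - 1*(-41))) = -43168 + (23762 + √2*√((-43 + (-68 - 1*(-41)) - 276*√17)/((2*√17)))/2) = -43168 + (23762 + √2*√((√17/34)*(-43 + (-68 + 41) - 276*√17))/2) = -43168 + (23762 + √2*√((√17/34)*(-43 - 27 - 276*√17))/2) = -43168 + (23762 + √2*√((√17/34)*(-70 - 276*√17))/2) = -43168 + (23762 + √2*√(√17*(-70 - 276*√17)/34)/2) = -43168 + (23762 + √2*(√2*17^(¾)*√(-70 - 276*√17)/34)/2) = -43168 + (23762 + 17^(¾)*√(-70 - 276*√17)/34) = -19406 + 17^(¾)*√(-70 - 276*√17)/34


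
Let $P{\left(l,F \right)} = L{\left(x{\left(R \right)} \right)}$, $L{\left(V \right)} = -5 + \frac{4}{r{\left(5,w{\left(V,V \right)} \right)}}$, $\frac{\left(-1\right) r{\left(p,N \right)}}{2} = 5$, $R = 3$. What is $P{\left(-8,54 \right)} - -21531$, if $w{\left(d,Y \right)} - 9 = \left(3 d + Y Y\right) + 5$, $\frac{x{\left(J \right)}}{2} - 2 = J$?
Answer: $\frac{107628}{5} \approx 21526.0$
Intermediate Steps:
$x{\left(J \right)} = 4 + 2 J$
$w{\left(d,Y \right)} = 14 + Y^{2} + 3 d$ ($w{\left(d,Y \right)} = 9 + \left(\left(3 d + Y Y\right) + 5\right) = 9 + \left(\left(3 d + Y^{2}\right) + 5\right) = 9 + \left(\left(Y^{2} + 3 d\right) + 5\right) = 9 + \left(5 + Y^{2} + 3 d\right) = 14 + Y^{2} + 3 d$)
$r{\left(p,N \right)} = -10$ ($r{\left(p,N \right)} = \left(-2\right) 5 = -10$)
$L{\left(V \right)} = - \frac{27}{5}$ ($L{\left(V \right)} = -5 + \frac{4}{-10} = -5 + 4 \left(- \frac{1}{10}\right) = -5 - \frac{2}{5} = - \frac{27}{5}$)
$P{\left(l,F \right)} = - \frac{27}{5}$
$P{\left(-8,54 \right)} - -21531 = - \frac{27}{5} - -21531 = - \frac{27}{5} + 21531 = \frac{107628}{5}$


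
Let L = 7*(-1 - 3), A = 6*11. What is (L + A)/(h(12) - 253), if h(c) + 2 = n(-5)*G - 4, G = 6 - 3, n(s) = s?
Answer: -19/137 ≈ -0.13869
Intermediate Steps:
A = 66
L = -28 (L = 7*(-4) = -28)
G = 3
h(c) = -21 (h(c) = -2 + (-5*3 - 4) = -2 + (-15 - 4) = -2 - 19 = -21)
(L + A)/(h(12) - 253) = (-28 + 66)/(-21 - 253) = 38/(-274) = 38*(-1/274) = -19/137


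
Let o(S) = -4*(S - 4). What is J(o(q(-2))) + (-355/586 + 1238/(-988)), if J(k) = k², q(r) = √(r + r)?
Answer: 13760706/72371 - 256*I ≈ 190.14 - 256.0*I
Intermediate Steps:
q(r) = √2*√r (q(r) = √(2*r) = √2*√r)
o(S) = 16 - 4*S (o(S) = -4*(-4 + S) = 16 - 4*S)
J(o(q(-2))) + (-355/586 + 1238/(-988)) = (16 - 4*√2*√(-2))² + (-355/586 + 1238/(-988)) = (16 - 4*√2*I*√2)² + (-355*1/586 + 1238*(-1/988)) = (16 - 8*I)² + (-355/586 - 619/494) = (16 - 8*I)² - 134526/72371 = -134526/72371 + (16 - 8*I)²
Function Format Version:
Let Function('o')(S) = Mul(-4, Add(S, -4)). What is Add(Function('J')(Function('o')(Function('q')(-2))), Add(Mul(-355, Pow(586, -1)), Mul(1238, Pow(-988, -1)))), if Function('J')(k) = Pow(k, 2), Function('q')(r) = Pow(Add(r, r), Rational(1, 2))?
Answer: Add(Rational(13760706, 72371), Mul(-256, I)) ≈ Add(190.14, Mul(-256.00, I))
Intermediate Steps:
Function('q')(r) = Mul(Pow(2, Rational(1, 2)), Pow(r, Rational(1, 2))) (Function('q')(r) = Pow(Mul(2, r), Rational(1, 2)) = Mul(Pow(2, Rational(1, 2)), Pow(r, Rational(1, 2))))
Function('o')(S) = Add(16, Mul(-4, S)) (Function('o')(S) = Mul(-4, Add(-4, S)) = Add(16, Mul(-4, S)))
Add(Function('J')(Function('o')(Function('q')(-2))), Add(Mul(-355, Pow(586, -1)), Mul(1238, Pow(-988, -1)))) = Add(Pow(Add(16, Mul(-4, Mul(Pow(2, Rational(1, 2)), Pow(-2, Rational(1, 2))))), 2), Add(Mul(-355, Pow(586, -1)), Mul(1238, Pow(-988, -1)))) = Add(Pow(Add(16, Mul(-4, Mul(Pow(2, Rational(1, 2)), Mul(I, Pow(2, Rational(1, 2)))))), 2), Add(Mul(-355, Rational(1, 586)), Mul(1238, Rational(-1, 988)))) = Add(Pow(Add(16, Mul(-4, Mul(2, I))), 2), Add(Rational(-355, 586), Rational(-619, 494))) = Add(Pow(Add(16, Mul(-8, I)), 2), Rational(-134526, 72371)) = Add(Rational(-134526, 72371), Pow(Add(16, Mul(-8, I)), 2))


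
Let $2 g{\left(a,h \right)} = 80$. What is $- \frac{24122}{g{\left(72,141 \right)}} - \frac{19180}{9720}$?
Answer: $- \frac{2940413}{4860} \approx -605.02$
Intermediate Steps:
$g{\left(a,h \right)} = 40$ ($g{\left(a,h \right)} = \frac{1}{2} \cdot 80 = 40$)
$- \frac{24122}{g{\left(72,141 \right)}} - \frac{19180}{9720} = - \frac{24122}{40} - \frac{19180}{9720} = \left(-24122\right) \frac{1}{40} - \frac{959}{486} = - \frac{12061}{20} - \frac{959}{486} = - \frac{2940413}{4860}$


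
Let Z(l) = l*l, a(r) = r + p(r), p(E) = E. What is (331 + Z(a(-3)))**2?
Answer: 134689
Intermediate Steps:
a(r) = 2*r (a(r) = r + r = 2*r)
Z(l) = l**2
(331 + Z(a(-3)))**2 = (331 + (2*(-3))**2)**2 = (331 + (-6)**2)**2 = (331 + 36)**2 = 367**2 = 134689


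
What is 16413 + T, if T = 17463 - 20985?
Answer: 12891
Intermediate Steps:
T = -3522
16413 + T = 16413 - 3522 = 12891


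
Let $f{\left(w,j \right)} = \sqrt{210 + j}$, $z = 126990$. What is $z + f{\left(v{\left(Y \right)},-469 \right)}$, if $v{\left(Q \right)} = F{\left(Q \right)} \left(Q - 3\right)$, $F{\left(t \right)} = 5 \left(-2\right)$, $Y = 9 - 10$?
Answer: $126990 + i \sqrt{259} \approx 1.2699 \cdot 10^{5} + 16.093 i$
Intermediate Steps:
$Y = -1$
$F{\left(t \right)} = -10$
$v{\left(Q \right)} = 30 - 10 Q$ ($v{\left(Q \right)} = - 10 \left(Q - 3\right) = - 10 \left(-3 + Q\right) = 30 - 10 Q$)
$z + f{\left(v{\left(Y \right)},-469 \right)} = 126990 + \sqrt{210 - 469} = 126990 + \sqrt{-259} = 126990 + i \sqrt{259}$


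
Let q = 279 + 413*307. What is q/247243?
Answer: 127070/247243 ≈ 0.51395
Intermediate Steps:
q = 127070 (q = 279 + 126791 = 127070)
q/247243 = 127070/247243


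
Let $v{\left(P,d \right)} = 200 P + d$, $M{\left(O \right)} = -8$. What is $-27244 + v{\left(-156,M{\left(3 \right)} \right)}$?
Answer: $-58452$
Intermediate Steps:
$v{\left(P,d \right)} = d + 200 P$
$-27244 + v{\left(-156,M{\left(3 \right)} \right)} = -27244 + \left(-8 + 200 \left(-156\right)\right) = -27244 - 31208 = -58452$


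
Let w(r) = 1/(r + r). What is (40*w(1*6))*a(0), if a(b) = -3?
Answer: -10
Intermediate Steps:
w(r) = 1/(2*r)
(40*w(1*6))*a(0) = (40*(1/(2*((1*6)))))*(-3) = (40*((½)/6))*(-3) = (40*((½)*(⅙)))*(-3) = (40*(1/12))*(-3) = (10/3)*(-3) = -10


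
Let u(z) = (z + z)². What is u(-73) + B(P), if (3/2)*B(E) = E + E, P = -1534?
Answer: 57812/3 ≈ 19271.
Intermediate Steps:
u(z) = 4*z² (u(z) = (2*z)² = 4*z²)
B(E) = 4*E/3 (B(E) = 2*(E + E)/3 = 2*(2*E)/3 = 4*E/3)
u(-73) + B(P) = 4*(-73)² + (4/3)*(-1534) = 4*5329 - 6136/3 = 21316 - 6136/3 = 57812/3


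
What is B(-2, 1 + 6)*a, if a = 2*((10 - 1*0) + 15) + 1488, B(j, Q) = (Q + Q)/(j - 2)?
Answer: -5383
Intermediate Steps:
B(j, Q) = 2*Q/(-2 + j) (B(j, Q) = (2*Q)/(-2 + j) = 2*Q/(-2 + j))
a = 1538 (a = 2*((10 + 0) + 15) + 1488 = 2*(10 + 15) + 1488 = 2*25 + 1488 = 50 + 1488 = 1538)
B(-2, 1 + 6)*a = (2*(1 + 6)/(-2 - 2))*1538 = (2*7/(-4))*1538 = (2*7*(-¼))*1538 = -7/2*1538 = -5383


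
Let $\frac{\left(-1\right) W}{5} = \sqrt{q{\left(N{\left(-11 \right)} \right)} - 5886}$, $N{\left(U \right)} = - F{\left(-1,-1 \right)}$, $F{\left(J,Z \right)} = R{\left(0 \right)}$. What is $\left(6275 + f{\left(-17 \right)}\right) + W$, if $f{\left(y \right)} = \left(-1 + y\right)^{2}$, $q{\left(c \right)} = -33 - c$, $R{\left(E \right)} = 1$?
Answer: $6599 - 5 i \sqrt{5918} \approx 6599.0 - 384.64 i$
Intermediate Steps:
$F{\left(J,Z \right)} = 1$
$N{\left(U \right)} = -1$ ($N{\left(U \right)} = \left(-1\right) 1 = -1$)
$W = - 5 i \sqrt{5918}$ ($W = - 5 \sqrt{\left(-33 - -1\right) - 5886} = - 5 \sqrt{\left(-33 + 1\right) - 5886} = - 5 \sqrt{-32 - 5886} = - 5 \sqrt{-5918} = - 5 i \sqrt{5918} \approx - 384.64 i$)
$\left(6275 + f{\left(-17 \right)}\right) + W = \left(6275 + \left(-1 - 17\right)^{2}\right) - 5 i \sqrt{5918} = \left(6275 + \left(-18\right)^{2}\right) - 5 i \sqrt{5918} = \left(6275 + 324\right) - 5 i \sqrt{5918} = 6599 - 5 i \sqrt{5918}$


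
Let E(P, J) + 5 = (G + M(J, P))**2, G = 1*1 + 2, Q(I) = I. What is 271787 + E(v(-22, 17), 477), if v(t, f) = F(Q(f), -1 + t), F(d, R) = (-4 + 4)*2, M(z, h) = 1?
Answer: 271798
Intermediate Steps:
F(d, R) = 0 (F(d, R) = 0*2 = 0)
v(t, f) = 0
G = 3 (G = 1 + 2 = 3)
E(P, J) = 11 (E(P, J) = -5 + (3 + 1)**2 = -5 + 4**2 = -5 + 16 = 11)
271787 + E(v(-22, 17), 477) = 271787 + 11 = 271798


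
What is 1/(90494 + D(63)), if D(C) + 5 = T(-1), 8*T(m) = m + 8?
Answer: 8/723919 ≈ 1.1051e-5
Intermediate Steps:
T(m) = 1 + m/8 (T(m) = (m + 8)/8 = (8 + m)/8 = 1 + m/8)
D(C) = -33/8 (D(C) = -5 + (1 + (⅛)*(-1)) = -5 + (1 - ⅛) = -5 + 7/8 = -33/8)
1/(90494 + D(63)) = 1/(90494 - 33/8) = 1/(723919/8) = 8/723919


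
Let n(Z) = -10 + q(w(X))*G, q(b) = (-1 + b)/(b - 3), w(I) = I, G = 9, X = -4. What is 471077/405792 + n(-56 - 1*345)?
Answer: -6847261/2840544 ≈ -2.4105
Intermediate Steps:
q(b) = (-1 + b)/(-3 + b)
n(Z) = -25/7 (n(Z) = -10 + ((-1 - 4)/(-3 - 4))*9 = -10 + (-5/(-7))*9 = -10 - ⅐*(-5)*9 = -10 + (5/7)*9 = -10 + 45/7 = -25/7)
471077/405792 + n(-56 - 1*345) = 471077/405792 - 25/7 = -6847261/2840544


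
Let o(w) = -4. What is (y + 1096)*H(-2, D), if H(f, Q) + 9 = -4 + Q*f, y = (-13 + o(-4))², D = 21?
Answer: -76175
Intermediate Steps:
y = 289 (y = (-13 - 4)² = (-17)² = 289)
H(f, Q) = -13 + Q*f (H(f, Q) = -9 + (-4 + Q*f) = -13 + Q*f)
(y + 1096)*H(-2, D) = (289 + 1096)*(-13 + 21*(-2)) = 1385*(-13 - 42) = 1385*(-55) = -76175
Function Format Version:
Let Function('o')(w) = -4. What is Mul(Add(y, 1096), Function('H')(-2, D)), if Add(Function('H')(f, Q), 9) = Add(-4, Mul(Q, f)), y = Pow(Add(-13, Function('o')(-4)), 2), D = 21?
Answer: -76175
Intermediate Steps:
y = 289 (y = Pow(Add(-13, -4), 2) = Pow(-17, 2) = 289)
Function('H')(f, Q) = Add(-13, Mul(Q, f)) (Function('H')(f, Q) = Add(-9, Add(-4, Mul(Q, f))) = Add(-13, Mul(Q, f)))
Mul(Add(y, 1096), Function('H')(-2, D)) = Mul(Add(289, 1096), Add(-13, Mul(21, -2))) = Mul(1385, Add(-13, -42)) = Mul(1385, -55) = -76175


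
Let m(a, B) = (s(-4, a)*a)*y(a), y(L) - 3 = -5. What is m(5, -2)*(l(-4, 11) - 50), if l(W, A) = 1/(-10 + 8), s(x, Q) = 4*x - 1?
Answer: -8585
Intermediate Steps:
y(L) = -2 (y(L) = 3 - 5 = -2)
s(x, Q) = -1 + 4*x
l(W, A) = -½ (l(W, A) = 1/(-2) = -½)
m(a, B) = 34*a (m(a, B) = ((-1 + 4*(-4))*a)*(-2) = ((-1 - 16)*a)*(-2) = -17*a*(-2) = 34*a)
m(5, -2)*(l(-4, 11) - 50) = (34*5)*(-½ - 50) = 170*(-101/2) = -8585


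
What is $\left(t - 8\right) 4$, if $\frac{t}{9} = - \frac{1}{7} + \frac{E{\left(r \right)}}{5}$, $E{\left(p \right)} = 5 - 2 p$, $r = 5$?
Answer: $- \frac{512}{7} \approx -73.143$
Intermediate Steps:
$t = - \frac{72}{7}$ ($t = 9 \left(- \frac{1}{7} + \frac{5 - 10}{5}\right) = 9 \left(\left(-1\right) \frac{1}{7} + \left(5 - 10\right) \frac{1}{5}\right) = 9 \left(- \frac{1}{7} - 1\right) = 9 \left(- \frac{8}{7}\right) = - \frac{72}{7} \approx -10.286$)
$\left(t - 8\right) 4 = \left(- \frac{72}{7} - 8\right) 4 = \left(- \frac{128}{7}\right) 4 = - \frac{512}{7}$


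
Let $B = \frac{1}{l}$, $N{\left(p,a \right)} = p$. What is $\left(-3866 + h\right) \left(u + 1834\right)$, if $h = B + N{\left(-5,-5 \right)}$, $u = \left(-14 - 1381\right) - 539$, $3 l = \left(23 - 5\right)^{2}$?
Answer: $\frac{10451675}{27} \approx 3.871 \cdot 10^{5}$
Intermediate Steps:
$l = 108$ ($l = \frac{\left(23 - 5\right)^{2}}{3} = \frac{18^{2}}{3} = \frac{1}{3} \cdot 324 = 108$)
$B = \frac{1}{108} \approx 0.0092593$
$u = -1934$ ($u = -1395 - 539 = -1934$)
$h = - \frac{539}{108}$ ($h = \frac{1}{108} - 5 = - \frac{539}{108} \approx -4.9907$)
$\left(-3866 + h\right) \left(u + 1834\right) = \left(-3866 - \frac{539}{108}\right) \left(-1934 + 1834\right) = \left(- \frac{418067}{108}\right) \left(-100\right) = \frac{10451675}{27}$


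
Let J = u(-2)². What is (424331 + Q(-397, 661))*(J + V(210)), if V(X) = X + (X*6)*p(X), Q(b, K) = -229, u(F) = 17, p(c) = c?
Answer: 112429016098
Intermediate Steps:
V(X) = X + 6*X² (V(X) = X + (X*6)*X = X + (6*X)*X = X + 6*X²)
J = 289 (J = 17² = 289)
(424331 + Q(-397, 661))*(J + V(210)) = (424331 - 229)*(289 + 210*(1 + 6*210)) = 424102*(289 + 210*(1 + 1260)) = 424102*(289 + 210*1261) = 424102*(289 + 264810) = 424102*265099 = 112429016098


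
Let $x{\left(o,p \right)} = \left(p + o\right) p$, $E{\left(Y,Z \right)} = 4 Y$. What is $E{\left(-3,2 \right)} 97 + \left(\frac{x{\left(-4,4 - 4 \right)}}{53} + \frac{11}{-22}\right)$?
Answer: $- \frac{2329}{2} \approx -1164.5$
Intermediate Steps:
$x{\left(o,p \right)} = p \left(o + p\right)$ ($x{\left(o,p \right)} = \left(o + p\right) p = p \left(o + p\right)$)
$E{\left(-3,2 \right)} 97 + \left(\frac{x{\left(-4,4 - 4 \right)}}{53} + \frac{11}{-22}\right) = 4 \left(-3\right) 97 + \left(\frac{\left(4 - 4\right) \left(-4 + \left(4 - 4\right)\right)}{53} + \frac{11}{-22}\right) = \left(-12\right) 97 + \left(0 \left(-4 + 0\right) \frac{1}{53} + 11 \left(- \frac{1}{22}\right)\right) = -1164 - \left(\frac{1}{2} - 0 \left(-4\right) \frac{1}{53}\right) = -1164 + \left(0 \cdot \frac{1}{53} - \frac{1}{2}\right) = -1164 + \left(0 - \frac{1}{2}\right) = -1164 - \frac{1}{2} = - \frac{2329}{2}$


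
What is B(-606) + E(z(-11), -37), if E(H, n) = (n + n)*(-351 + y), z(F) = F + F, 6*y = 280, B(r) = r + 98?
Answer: 66038/3 ≈ 22013.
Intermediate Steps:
B(r) = 98 + r
y = 140/3 (y = (⅙)*280 = 140/3 ≈ 46.667)
z(F) = 2*F
E(H, n) = -1826*n/3 (E(H, n) = (n + n)*(-351 + 140/3) = (2*n)*(-913/3) = -1826*n/3)
B(-606) + E(z(-11), -37) = (98 - 606) - 1826/3*(-37) = -508 + 67562/3 = 66038/3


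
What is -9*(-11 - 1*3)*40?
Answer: 5040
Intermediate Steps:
-9*(-11 - 1*3)*40 = -9*(-11 - 3)*40 = -9*(-14)*40 = 126*40 = 5040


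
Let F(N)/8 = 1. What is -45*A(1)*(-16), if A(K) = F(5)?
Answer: 5760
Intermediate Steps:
F(N) = 8 (F(N) = 8*1 = 8)
A(K) = 8
-45*A(1)*(-16) = -45*8*(-16) = -360*(-16) = 5760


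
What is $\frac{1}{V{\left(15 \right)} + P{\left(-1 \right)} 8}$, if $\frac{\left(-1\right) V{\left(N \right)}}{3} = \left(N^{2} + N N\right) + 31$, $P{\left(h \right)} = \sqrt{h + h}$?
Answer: $- \frac{1443}{2082377} - \frac{8 i \sqrt{2}}{2082377} \approx -0.00069296 - 5.4331 \cdot 10^{-6} i$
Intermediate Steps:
$P{\left(h \right)} = \sqrt{2} \sqrt{h}$ ($P{\left(h \right)} = \sqrt{2 h} = \sqrt{2} \sqrt{h}$)
$V{\left(N \right)} = -93 - 6 N^{2}$ ($V{\left(N \right)} = - 3 \left(\left(N^{2} + N N\right) + 31\right) = - 3 \left(\left(N^{2} + N^{2}\right) + 31\right) = - 3 \left(2 N^{2} + 31\right) = - 3 \left(31 + 2 N^{2}\right) = -93 - 6 N^{2}$)
$\frac{1}{V{\left(15 \right)} + P{\left(-1 \right)} 8} = \frac{1}{\left(-93 - 6 \cdot 15^{2}\right) + \sqrt{2} \sqrt{-1} \cdot 8} = \frac{1}{\left(-93 - 1350\right) + \sqrt{2} i 8} = \frac{1}{\left(-93 - 1350\right) + i \sqrt{2} \cdot 8} = \frac{1}{-1443 + 8 i \sqrt{2}}$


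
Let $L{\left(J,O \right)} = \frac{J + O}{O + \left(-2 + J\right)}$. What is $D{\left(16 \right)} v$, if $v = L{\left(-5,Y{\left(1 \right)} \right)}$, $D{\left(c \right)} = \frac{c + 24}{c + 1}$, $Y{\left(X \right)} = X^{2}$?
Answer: $\frac{80}{51} \approx 1.5686$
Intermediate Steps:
$D{\left(c \right)} = \frac{24 + c}{1 + c}$
$L{\left(J,O \right)} = \frac{J + O}{-2 + J + O}$
$v = \frac{2}{3}$ ($v = \frac{-5 + 1^{2}}{-2 - 5 + 1^{2}} = \frac{-5 + 1}{-2 - 5 + 1} = \frac{1}{-6} \left(-4\right) = \left(- \frac{1}{6}\right) \left(-4\right) = \frac{2}{3} \approx 0.66667$)
$D{\left(16 \right)} v = \frac{24 + 16}{1 + 16} \cdot \frac{2}{3} = \frac{1}{17} \cdot 40 \cdot \frac{2}{3} = \frac{40}{17} \cdot \frac{2}{3} = \frac{80}{51}$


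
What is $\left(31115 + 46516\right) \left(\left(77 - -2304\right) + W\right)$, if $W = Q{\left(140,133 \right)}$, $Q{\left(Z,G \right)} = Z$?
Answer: $195707751$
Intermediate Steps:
$W = 140$
$\left(31115 + 46516\right) \left(\left(77 - -2304\right) + W\right) = \left(31115 + 46516\right) \left(\left(77 - -2304\right) + 140\right) = 77631 \left(\left(77 + 2304\right) + 140\right) = 77631 \left(2381 + 140\right) = 77631 \cdot 2521 = 195707751$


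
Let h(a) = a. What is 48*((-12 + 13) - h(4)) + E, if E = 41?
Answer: -103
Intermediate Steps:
48*((-12 + 13) - h(4)) + E = 48*((-12 + 13) - 1*4) + 41 = 48*(1 - 4) + 41 = 48*(-3) + 41 = -144 + 41 = -103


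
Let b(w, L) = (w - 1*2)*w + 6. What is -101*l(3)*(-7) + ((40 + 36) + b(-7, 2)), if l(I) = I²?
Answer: 6508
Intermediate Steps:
b(w, L) = 6 + w*(-2 + w) (b(w, L) = (w - 2)*w + 6 = (-2 + w)*w + 6 = w*(-2 + w) + 6 = 6 + w*(-2 + w))
-101*l(3)*(-7) + ((40 + 36) + b(-7, 2)) = -101*3²*(-7) + ((40 + 36) + (6 + (-7)² - 2*(-7))) = -909*(-7) + (76 + (6 + 49 + 14)) = -101*(-63) + (76 + 69) = 6363 + 145 = 6508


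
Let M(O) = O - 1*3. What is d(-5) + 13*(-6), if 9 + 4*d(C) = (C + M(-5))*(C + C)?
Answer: -191/4 ≈ -47.750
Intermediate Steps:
M(O) = -3 + O (M(O) = O - 3 = -3 + O)
d(C) = -9/4 + C*(-8 + C)/2 (d(C) = -9/4 + ((C + (-3 - 5))*(C + C))/4 = -9/4 + ((C - 8)*(2*C))/4 = -9/4 + ((-8 + C)*(2*C))/4 = -9/4 + (2*C*(-8 + C))/4 = -9/4 + C*(-8 + C)/2)
d(-5) + 13*(-6) = (-9/4 + (½)*(-5)² - 4*(-5)) + 13*(-6) = (-9/4 + (½)*25 + 20) - 78 = (-9/4 + 25/2 + 20) - 78 = 121/4 - 78 = -191/4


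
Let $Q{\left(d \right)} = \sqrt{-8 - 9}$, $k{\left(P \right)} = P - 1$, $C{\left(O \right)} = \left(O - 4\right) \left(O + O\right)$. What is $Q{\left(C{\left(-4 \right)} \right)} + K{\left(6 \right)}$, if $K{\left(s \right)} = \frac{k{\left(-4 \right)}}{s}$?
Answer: $- \frac{5}{6} + i \sqrt{17} \approx -0.83333 + 4.1231 i$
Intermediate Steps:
$C{\left(O \right)} = 2 O \left(-4 + O\right)$ ($C{\left(O \right)} = \left(-4 + O\right) 2 O = 2 O \left(-4 + O\right)$)
$k{\left(P \right)} = -1 + P$
$Q{\left(d \right)} = i \sqrt{17}$ ($Q{\left(d \right)} = \sqrt{-17} = i \sqrt{17}$)
$K{\left(s \right)} = - \frac{5}{s}$ ($K{\left(s \right)} = \frac{-1 - 4}{s} = - \frac{5}{s}$)
$Q{\left(C{\left(-4 \right)} \right)} + K{\left(6 \right)} = i \sqrt{17} - \frac{5}{6} = - \frac{5}{6} + i \sqrt{17}$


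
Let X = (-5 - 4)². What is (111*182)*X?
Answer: 1636362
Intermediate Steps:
X = 81 (X = (-9)² = 81)
(111*182)*X = (111*182)*81 = 20202*81 = 1636362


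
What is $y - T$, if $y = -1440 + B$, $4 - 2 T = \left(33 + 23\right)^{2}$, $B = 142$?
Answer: $268$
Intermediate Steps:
$T = -1566$ ($T = 2 - \frac{\left(33 + 23\right)^{2}}{2} = 2 - \frac{56^{2}}{2} = 2 - 1568 = -1566$)
$y = -1298$ ($y = -1440 + 142 = -1298$)
$y - T = -1298 - -1566 = -1298 + 1566 = 268$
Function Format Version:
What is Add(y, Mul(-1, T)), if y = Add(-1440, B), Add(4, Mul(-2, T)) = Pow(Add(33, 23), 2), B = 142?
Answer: 268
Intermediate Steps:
T = -1566 (T = Add(2, Mul(Rational(-1, 2), Pow(Add(33, 23), 2))) = Add(2, Mul(Rational(-1, 2), Pow(56, 2))) = Add(2, Mul(Rational(-1, 2), 3136)) = Add(2, -1568) = -1566)
y = -1298 (y = Add(-1440, 142) = -1298)
Add(y, Mul(-1, T)) = Add(-1298, Mul(-1, -1566)) = Add(-1298, 1566) = 268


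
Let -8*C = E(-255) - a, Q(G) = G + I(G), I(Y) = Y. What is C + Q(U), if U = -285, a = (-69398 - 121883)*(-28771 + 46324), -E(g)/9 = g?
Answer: -419695281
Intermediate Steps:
E(g) = -9*g
a = -3357555393 (a = -191281*17553 = -3357555393)
Q(G) = 2*G (Q(G) = G + G = 2*G)
C = -419694711 (C = -(-9*(-255) - 1*(-3357555393))/8 = -(2295 + 3357555393)/8 = -⅛*3357557688 = -419694711)
C + Q(U) = -419694711 + 2*(-285) = -419694711 - 570 = -419695281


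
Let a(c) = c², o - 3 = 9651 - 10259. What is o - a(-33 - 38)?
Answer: -5646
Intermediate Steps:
o = -605 (o = 3 + (9651 - 10259) = 3 - 608 = -605)
o - a(-33 - 38) = -605 - (-33 - 38)² = -605 - 1*(-71)² = -605 - 1*5041 = -605 - 5041 = -5646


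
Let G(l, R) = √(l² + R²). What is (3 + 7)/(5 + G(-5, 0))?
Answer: 1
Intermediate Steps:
G(l, R) = √(R² + l²)
(3 + 7)/(5 + G(-5, 0)) = (3 + 7)/(5 + √(0² + (-5)²)) = 10/(5 + √(0 + 25)) = 10/(5 + √25) = 10/(5 + 5) = 10/10 = 10*(⅒) = 1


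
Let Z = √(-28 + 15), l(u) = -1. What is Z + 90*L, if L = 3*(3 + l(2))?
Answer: 540 + I*√13 ≈ 540.0 + 3.6056*I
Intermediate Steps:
Z = I*√13 (Z = √(-13) = I*√13 ≈ 3.6056*I)
L = 6 (L = 3*(3 - 1) = 3*2 = 6)
Z + 90*L = I*√13 + 90*6 = I*√13 + 540 = 540 + I*√13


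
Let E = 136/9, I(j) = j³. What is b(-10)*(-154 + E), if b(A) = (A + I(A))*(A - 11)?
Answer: -8837500/3 ≈ -2.9458e+6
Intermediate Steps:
E = 136/9 (E = 136*(⅑) = 136/9 ≈ 15.111)
b(A) = (-11 + A)*(A + A³) (b(A) = (A + A³)*(A - 11) = (A + A³)*(-11 + A) = (-11 + A)*(A + A³))
b(-10)*(-154 + E) = (-10*(-11 - 10 + (-10)³ - 11*(-10)²))*(-154 + 136/9) = -10*(-11 - 10 - 1000 - 11*100)*(-1250/9) = -10*(-11 - 10 - 1000 - 1100)*(-1250/9) = -10*(-2121)*(-1250/9) = 21210*(-1250/9) = -8837500/3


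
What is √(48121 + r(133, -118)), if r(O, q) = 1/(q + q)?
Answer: √670036745/118 ≈ 219.36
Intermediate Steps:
r(O, q) = 1/(2*q)
√(48121 + r(133, -118)) = √(48121 + (½)/(-118)) = √(48121 + (½)*(-1/118)) = √(48121 - 1/236) = √(11356555/236) = √670036745/118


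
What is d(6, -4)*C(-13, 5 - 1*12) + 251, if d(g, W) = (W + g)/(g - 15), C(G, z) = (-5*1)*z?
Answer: 2189/9 ≈ 243.22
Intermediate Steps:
C(G, z) = -5*z
d(g, W) = (W + g)/(-15 + g)
d(6, -4)*C(-13, 5 - 1*12) + 251 = ((-4 + 6)/(-15 + 6))*(-5*(5 - 1*12)) + 251 = (2/(-9))*(-5*(5 - 12)) + 251 = (-⅑*2)*(-5*(-7)) + 251 = -2/9*35 + 251 = -70/9 + 251 = 2189/9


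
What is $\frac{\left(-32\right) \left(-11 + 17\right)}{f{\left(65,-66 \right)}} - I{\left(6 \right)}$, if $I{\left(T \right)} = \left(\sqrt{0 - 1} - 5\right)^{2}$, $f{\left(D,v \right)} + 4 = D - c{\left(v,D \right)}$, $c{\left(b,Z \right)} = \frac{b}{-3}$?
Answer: $- \frac{376}{13} + 10 i \approx -28.923 + 10.0 i$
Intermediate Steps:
$c{\left(b,Z \right)} = - \frac{b}{3}$ ($c{\left(b,Z \right)} = b \left(- \frac{1}{3}\right) = - \frac{b}{3}$)
$f{\left(D,v \right)} = -4 + D + \frac{v}{3}$ ($f{\left(D,v \right)} = -4 + \left(D - - \frac{v}{3}\right) = -4 + \left(D + \frac{v}{3}\right) = -4 + D + \frac{v}{3}$)
$I{\left(T \right)} = \left(-5 + i\right)^{2}$ ($I{\left(T \right)} = \left(\sqrt{-1} - 5\right)^{2} = \left(i - 5\right)^{2} = \left(-5 + i\right)^{2}$)
$\frac{\left(-32\right) \left(-11 + 17\right)}{f{\left(65,-66 \right)}} - I{\left(6 \right)} = \frac{\left(-32\right) \left(-11 + 17\right)}{-4 + 65 + \frac{1}{3} \left(-66\right)} - \left(5 - i\right)^{2} = \frac{\left(-32\right) 6}{-4 + 65 - 22} - \left(5 - i\right)^{2} = - \frac{192}{39} - \left(5 - i\right)^{2} = \left(-192\right) \frac{1}{39} - \left(5 - i\right)^{2} = - \frac{64}{13} - \left(5 - i\right)^{2}$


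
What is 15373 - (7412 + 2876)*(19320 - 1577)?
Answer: -182524611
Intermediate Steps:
15373 - (7412 + 2876)*(19320 - 1577) = 15373 - 10288*17743 = 15373 - 1*182539984 = 15373 - 182539984 = -182524611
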